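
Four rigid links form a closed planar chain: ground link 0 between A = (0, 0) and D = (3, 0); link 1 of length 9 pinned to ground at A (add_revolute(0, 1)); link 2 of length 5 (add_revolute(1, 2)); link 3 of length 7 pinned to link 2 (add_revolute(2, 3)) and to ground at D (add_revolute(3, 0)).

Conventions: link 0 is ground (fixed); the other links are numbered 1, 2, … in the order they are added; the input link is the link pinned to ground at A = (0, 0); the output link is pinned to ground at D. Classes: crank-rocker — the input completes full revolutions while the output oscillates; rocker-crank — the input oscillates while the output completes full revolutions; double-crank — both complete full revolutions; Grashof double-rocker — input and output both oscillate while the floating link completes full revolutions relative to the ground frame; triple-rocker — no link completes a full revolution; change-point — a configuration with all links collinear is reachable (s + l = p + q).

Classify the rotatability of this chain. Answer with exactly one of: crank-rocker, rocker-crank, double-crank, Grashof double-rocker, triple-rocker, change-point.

lengths: ground=3, input=9, coupler=5, output=7
sorted: s=3 (shortest), l=9 (longest), p+q=12
s + l = 12 vs p + q = 12
s + l = p + q → change-point (collinear configuration reachable)

change-point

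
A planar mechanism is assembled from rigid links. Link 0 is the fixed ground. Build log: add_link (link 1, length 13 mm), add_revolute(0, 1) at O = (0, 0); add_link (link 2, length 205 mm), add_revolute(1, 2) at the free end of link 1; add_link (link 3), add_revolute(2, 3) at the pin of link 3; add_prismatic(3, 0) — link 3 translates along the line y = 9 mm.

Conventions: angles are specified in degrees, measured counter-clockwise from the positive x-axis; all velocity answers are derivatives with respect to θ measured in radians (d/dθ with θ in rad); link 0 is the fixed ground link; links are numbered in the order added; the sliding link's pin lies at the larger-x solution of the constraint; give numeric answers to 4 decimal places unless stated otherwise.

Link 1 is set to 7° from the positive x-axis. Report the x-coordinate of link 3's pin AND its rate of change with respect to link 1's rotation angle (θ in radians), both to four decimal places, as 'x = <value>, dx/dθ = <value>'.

geometry: r = 13 mm, L = 205 mm, e = 9 mm
crank pin P = (r cos θ, r sin θ) = (12.903100, 1.584301)
h = r sin θ − e = 1.584301 − 9 = -7.415699
x = r cos θ + √(L² − h²) = 12.903100 + 204.865828 = 217.768928
dx/dθ = −r sin θ − h·r cos θ/√(L² − h²) (θ in radians; h = -7.415699) = -1.117237

x = 217.7689, dx/dθ = -1.1172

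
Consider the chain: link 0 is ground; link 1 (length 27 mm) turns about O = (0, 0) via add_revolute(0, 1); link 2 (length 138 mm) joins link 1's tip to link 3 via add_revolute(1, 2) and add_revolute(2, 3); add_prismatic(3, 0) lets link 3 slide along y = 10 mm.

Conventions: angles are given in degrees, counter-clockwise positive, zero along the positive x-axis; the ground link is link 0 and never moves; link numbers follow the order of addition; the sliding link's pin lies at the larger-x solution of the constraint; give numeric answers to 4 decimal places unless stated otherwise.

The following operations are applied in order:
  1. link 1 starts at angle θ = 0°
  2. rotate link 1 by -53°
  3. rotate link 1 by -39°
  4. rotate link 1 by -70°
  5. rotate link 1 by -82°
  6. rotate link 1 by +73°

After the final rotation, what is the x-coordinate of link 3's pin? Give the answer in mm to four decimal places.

geometry: r = 27 mm, L = 138 mm, e = 10 mm; θ starts at 0°
rotate link 1 by -53°: θ ← 0° -53° = -53°
rotate link 1 by -39°: θ ← -53° -39° = -92°
rotate link 1 by -70°: θ ← -92° -70° = -162°
rotate link 1 by -82°: θ ← -162° -82° = -244°
rotate link 1 by +73°: θ ← -244° +73° = -171°
crank pin P = (r cos θ, r sin θ) = (-26.667585, -4.223731)
h = r sin θ − e = -4.223731 − 10 = -14.223731
x = r cos θ + √(L² − h²) = -26.667585 + 137.265019 = 110.597434

110.5974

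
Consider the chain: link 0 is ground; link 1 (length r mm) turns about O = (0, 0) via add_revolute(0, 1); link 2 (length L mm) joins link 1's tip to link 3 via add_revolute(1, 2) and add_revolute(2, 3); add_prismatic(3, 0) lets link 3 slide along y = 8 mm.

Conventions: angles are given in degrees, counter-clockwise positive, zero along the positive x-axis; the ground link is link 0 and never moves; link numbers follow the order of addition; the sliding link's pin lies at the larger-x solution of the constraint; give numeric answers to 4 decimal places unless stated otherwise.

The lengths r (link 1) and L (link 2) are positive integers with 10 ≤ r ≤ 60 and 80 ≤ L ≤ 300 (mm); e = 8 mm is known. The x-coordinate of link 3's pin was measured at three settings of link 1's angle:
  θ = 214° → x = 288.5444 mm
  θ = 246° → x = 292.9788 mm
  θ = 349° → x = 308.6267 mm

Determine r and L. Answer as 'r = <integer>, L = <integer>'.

constraint per measurement: (x − r cos θ)² + (r sin θ − e)² = L²
subtracting the θ₁ and θ₂ equations cancels the r² and L² terms:
r = (x₁² − x₂²) / (2[(x₁cos θ₁ + e sin θ₁) − (x₂cos θ₂ + e sin θ₂)]) = 11.0000 → r = 11
L² = (x₁ − r cos θ₁)² + (r sin θ₁ − e)² = 88804.0000 → L = 298.0000 → L = 298
check at θ₃=349°: x = 308.6267 (printed 308.6267) ✓

r = 11, L = 298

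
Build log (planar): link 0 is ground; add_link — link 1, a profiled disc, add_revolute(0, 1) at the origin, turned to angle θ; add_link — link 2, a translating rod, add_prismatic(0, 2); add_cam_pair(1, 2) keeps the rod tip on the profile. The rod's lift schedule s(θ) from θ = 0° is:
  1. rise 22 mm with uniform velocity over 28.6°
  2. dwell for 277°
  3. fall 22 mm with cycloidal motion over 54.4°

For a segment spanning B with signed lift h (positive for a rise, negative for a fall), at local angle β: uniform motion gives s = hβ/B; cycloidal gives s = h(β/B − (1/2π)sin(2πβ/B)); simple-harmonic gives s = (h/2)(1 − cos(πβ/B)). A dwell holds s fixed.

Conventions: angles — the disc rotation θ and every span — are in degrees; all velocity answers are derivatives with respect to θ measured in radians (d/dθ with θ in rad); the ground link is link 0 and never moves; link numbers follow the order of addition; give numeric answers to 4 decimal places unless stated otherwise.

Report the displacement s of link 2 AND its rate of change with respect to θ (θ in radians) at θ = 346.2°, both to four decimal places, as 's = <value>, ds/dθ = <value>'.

seg 1 [0°–28.6°] uniform, h=22: full span → s += 22 → s = 22.0000
seg 2 [28.6°–305.6°] dwell: s stays 22.0000
seg 3 [305.6°–360°] cycloidal, h=-22: θ=346.2° here. β=40.6, B=54.4. -22·(0.7463 − sin(2π·0.7463)/(2π)) = -19.9196 → s = 2.0804
velocity in seg [305.6°–360°] (cycloidal), θ in radians: β = 40.6° = 0.7086 rad, B = 54.4° = 0.9495 rad; ds/dθ = (h/B)(1 − cos(2πβ/B)) = ((-22)/0.9495)(1 − cos(2π·0.7463)) = -23.706291 mm/rad

s = 2.0804, ds/dθ = -23.7063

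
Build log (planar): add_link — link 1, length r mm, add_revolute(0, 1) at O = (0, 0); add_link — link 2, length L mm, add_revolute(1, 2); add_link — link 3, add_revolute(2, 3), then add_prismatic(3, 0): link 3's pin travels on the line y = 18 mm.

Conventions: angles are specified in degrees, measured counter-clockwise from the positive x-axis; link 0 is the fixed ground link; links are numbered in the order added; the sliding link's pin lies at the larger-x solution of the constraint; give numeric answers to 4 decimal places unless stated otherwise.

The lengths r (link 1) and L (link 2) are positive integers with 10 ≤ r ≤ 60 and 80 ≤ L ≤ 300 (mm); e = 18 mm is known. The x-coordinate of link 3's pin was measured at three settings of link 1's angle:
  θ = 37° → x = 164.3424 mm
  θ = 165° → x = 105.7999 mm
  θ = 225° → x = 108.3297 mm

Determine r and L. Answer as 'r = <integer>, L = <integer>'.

constraint per measurement: (x − r cos θ)² + (r sin θ − e)² = L²
subtracting the θ₁ and θ₂ equations cancels the r² and L² terms:
r = (x₁² − x₂²) / (2[(x₁cos θ₁ + e sin θ₁) − (x₂cos θ₂ + e sin θ₂)]) = 33.0000 → r = 33
L² = (x₁ − r cos θ₁)² + (r sin θ₁ − e)² = 19043.9895 → L = 138.0000 → L = 138
check at θ₃=225°: x = 108.3297 (printed 108.3297) ✓

r = 33, L = 138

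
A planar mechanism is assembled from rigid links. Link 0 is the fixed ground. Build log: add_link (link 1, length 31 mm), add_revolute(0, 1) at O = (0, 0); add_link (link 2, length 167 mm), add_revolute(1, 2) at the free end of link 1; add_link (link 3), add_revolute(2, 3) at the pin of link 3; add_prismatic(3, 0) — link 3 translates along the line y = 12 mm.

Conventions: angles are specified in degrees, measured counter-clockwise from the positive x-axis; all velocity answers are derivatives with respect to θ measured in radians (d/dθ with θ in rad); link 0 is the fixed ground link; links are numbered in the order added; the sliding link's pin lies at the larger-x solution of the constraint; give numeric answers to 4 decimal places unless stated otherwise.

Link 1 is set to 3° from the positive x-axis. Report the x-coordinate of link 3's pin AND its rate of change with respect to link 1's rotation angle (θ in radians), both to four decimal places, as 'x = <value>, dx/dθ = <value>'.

geometry: r = 31 mm, L = 167 mm, e = 12 mm
crank pin P = (r cos θ, r sin θ) = (30.957516, 1.622415)
h = r sin θ − e = 1.622415 − 12 = -10.377585
x = r cos θ + √(L² − h²) = 30.957516 + 166.677250 = 197.634766
dx/dθ = −r sin θ − h·r cos θ/√(L² − h²) (θ in radians; h = -10.377585) = 0.305049

x = 197.6348, dx/dθ = 0.3050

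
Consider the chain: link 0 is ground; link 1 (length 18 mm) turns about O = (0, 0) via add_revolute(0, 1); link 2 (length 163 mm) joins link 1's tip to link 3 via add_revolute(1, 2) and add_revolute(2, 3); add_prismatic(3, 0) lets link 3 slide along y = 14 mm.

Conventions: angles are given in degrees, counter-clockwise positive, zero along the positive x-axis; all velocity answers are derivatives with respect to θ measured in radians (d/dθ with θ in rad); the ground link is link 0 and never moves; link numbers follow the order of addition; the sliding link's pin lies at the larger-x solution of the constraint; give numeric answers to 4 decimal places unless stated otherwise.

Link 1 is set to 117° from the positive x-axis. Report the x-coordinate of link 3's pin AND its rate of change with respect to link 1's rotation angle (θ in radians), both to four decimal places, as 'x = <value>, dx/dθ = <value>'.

geometry: r = 18 mm, L = 163 mm, e = 14 mm
crank pin P = (r cos θ, r sin θ) = (-8.171829, 16.038117)
h = r sin θ − e = 16.038117 − 14 = 2.038117
x = r cos θ + √(L² − h²) = -8.171829 + 162.987257 = 154.815428
dx/dθ = −r sin θ − h·r cos θ/√(L² − h²) (θ in radians; h = 2.038117) = -15.935931

x = 154.8154, dx/dθ = -15.9359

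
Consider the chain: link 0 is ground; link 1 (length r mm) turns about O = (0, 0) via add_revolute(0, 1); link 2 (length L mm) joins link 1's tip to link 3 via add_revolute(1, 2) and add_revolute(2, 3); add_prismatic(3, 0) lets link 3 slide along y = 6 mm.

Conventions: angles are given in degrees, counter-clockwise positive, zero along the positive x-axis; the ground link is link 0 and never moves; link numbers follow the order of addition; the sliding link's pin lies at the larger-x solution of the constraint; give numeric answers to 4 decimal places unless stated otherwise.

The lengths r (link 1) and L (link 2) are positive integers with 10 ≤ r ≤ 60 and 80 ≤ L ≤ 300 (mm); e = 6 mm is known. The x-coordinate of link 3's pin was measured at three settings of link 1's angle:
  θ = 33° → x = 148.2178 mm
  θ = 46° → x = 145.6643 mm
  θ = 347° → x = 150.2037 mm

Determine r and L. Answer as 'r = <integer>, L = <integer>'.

constraint per measurement: (x − r cos θ)² + (r sin θ − e)² = L²
subtracting the θ₁ and θ₂ equations cancels the r² and L² terms:
r = (x₁² − x₂²) / (2[(x₁cos θ₁ + e sin θ₁) − (x₂cos θ₂ + e sin θ₂)]) = 17.0005 → r = 17
L² = (x₁ − r cos θ₁)² + (r sin θ₁ − e)² = 17956.0091 → L = 134.0000 → L = 134
check at θ₃=347°: x = 150.2037 (printed 150.2037) ✓

r = 17, L = 134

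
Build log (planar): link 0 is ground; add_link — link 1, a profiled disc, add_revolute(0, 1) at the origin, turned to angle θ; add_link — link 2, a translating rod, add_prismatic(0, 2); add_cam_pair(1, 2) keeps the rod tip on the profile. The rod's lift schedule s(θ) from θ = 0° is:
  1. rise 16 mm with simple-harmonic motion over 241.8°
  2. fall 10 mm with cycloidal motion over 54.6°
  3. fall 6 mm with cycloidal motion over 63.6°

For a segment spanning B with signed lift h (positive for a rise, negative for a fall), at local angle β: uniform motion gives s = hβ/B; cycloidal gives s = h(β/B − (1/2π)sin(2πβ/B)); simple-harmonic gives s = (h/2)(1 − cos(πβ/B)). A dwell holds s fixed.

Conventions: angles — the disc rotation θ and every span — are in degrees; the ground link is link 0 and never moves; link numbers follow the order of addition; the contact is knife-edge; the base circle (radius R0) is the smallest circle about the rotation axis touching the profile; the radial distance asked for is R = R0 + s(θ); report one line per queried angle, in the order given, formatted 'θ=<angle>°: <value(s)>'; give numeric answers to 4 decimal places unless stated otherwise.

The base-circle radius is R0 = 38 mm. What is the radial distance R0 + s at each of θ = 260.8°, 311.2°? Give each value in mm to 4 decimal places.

seg 1 [0°–241.8°] simple-harmonic, h=16: full span → s += 16 → s = 16.0000
seg 2 [241.8°–296.4°] cycloidal, h=-10: θ=260.8° here. β=19, B=54.6. -10·(0.3480 − sin(2π·0.3480)/(2π)) = -2.1805 → s = 13.8195
seg 2 [241.8°–296.4°] cycloidal, h=-10: full span → s += -10 → s = 6.0000
seg 3 [296.4°–360°] cycloidal, h=-6: θ=311.2° here. β=14.8, B=63.6. -6·(0.2327 − sin(2π·0.2327)/(2π)) = -0.4469 → s = 5.5531
θ=260.8°: R = R0 + s = 38 + 13.8195 = 51.8195
θ=311.2°: R = R0 + s = 38 + 5.5531 = 43.5531

θ=260.8°: 51.8195
θ=311.2°: 43.5531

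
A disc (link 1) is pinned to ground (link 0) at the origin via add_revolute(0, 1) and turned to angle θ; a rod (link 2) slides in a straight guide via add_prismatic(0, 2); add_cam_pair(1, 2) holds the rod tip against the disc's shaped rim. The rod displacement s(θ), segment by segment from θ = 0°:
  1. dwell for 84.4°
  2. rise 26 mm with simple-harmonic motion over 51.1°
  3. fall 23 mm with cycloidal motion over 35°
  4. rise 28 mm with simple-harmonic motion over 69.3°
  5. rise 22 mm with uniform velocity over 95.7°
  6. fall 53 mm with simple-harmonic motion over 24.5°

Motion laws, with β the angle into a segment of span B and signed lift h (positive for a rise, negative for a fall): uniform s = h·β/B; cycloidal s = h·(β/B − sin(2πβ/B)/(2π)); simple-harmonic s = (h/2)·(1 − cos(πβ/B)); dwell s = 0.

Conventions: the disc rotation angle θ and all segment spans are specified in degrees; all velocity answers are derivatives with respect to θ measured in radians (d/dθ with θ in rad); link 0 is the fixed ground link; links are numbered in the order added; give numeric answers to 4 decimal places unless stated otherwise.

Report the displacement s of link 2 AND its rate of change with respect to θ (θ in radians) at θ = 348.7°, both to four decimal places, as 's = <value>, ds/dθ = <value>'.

segment 1 (0° to 84.4°, dwell): s unchanged at 0.0000
segment 2 (84.4° to 135.5°, simple-harmonic, h = 26) is passed completely: s = 0.0000 + (26) = 26.0000
segment 3 (135.5° to 170.5°, cycloidal, h = -23) is passed completely: s = 26.0000 + (-23) = 3.0000
segment 4 (170.5° to 239.8°, simple-harmonic, h = 28) is passed completely: s = 3.0000 + (28) = 31.0000
segment 5 (239.8° to 335.5°, uniform, h = 22) is passed completely: s = 31.0000 + (22) = 53.0000
θ = 348.7° falls in segment 6 (335.5° to 360°, simple-harmonic, h = -53): β = 348.7 − 335.5 = 13.2°, B = 24.5°; Δs = -53/2·(1 − cos(π·0.5388)) = -29.7202; s = 53.0000 − 29.7202 = 23.2798
velocity in seg [335.5°–360°] (simple-harmonic), θ in radians: β = 13.2° = 0.2304 rad, B = 24.5° = 0.4276 rad; ds/dθ = (πh/(2B)) sin(πβ/B) = (π·(-53)/(2·0.4276)) sin(π·0.5388) = -193.251098 mm/rad

s = 23.2798, ds/dθ = -193.2511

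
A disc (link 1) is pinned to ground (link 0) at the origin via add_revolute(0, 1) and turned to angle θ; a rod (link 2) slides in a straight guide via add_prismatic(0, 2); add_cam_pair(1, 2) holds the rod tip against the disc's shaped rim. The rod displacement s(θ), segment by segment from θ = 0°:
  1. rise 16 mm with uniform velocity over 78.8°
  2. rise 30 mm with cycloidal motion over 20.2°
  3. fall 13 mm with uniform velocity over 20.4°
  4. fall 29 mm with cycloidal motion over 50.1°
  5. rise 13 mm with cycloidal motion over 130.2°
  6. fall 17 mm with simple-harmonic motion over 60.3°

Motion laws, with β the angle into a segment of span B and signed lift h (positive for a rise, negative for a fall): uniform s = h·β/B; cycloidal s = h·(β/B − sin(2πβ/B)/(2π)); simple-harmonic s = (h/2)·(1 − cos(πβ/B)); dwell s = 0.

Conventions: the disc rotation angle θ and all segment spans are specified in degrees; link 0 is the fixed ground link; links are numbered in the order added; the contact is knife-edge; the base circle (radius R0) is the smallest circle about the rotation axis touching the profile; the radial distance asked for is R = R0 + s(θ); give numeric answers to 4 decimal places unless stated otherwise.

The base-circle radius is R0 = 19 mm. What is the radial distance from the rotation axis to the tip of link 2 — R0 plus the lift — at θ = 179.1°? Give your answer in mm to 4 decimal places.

segment 1 (0° to 78.8°, uniform, h = 16) is passed completely: s = 0.0000 + (16) = 16.0000
segment 2 (78.8° to 99°, cycloidal, h = 30) is passed completely: s = 16.0000 + (30) = 46.0000
segment 3 (99° to 119.4°, uniform, h = -13) is passed completely: s = 46.0000 + (-13) = 33.0000
segment 4 (119.4° to 169.5°, cycloidal, h = -29) is passed completely: s = 33.0000 + (-29) = 4.0000
θ = 179.1° falls in segment 5 (169.5° to 299.7°, cycloidal, h = 13): β = 179.1 − 169.5 = 9.6°, B = 130.2°; Δs = 13·(0.0737 − sin(2π·0.0737)/(2π)) = 0.0339; s = 4.0000 + 0.0339 = 4.0339
R = R0 + s = 19 + 4.0339 = 23.0339

23.0339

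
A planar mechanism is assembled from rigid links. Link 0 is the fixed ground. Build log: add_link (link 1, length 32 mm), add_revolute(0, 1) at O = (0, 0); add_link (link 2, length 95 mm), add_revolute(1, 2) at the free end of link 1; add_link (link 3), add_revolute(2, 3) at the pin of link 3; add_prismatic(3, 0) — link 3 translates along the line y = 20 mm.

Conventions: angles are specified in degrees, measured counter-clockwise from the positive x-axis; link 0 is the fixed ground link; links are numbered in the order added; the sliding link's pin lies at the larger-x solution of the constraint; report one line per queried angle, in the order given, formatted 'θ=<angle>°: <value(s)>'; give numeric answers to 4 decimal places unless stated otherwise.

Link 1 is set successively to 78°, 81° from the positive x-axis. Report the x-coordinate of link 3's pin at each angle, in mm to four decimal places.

geometry: r = 32 mm, L = 95 mm, e = 20 mm
θ=78°: crank pin P = (r cos θ, r sin θ) = (6.653174, 31.300723)
θ=78°: h = r sin θ − e = 31.300723 − 20 = 11.300723
θ=78°: x = r cos θ + √(L² − h²) = 6.653174 + 94.325467 = 100.978641
θ=81°: crank pin P = (r cos θ, r sin θ) = (5.005903, 31.606027)
θ=81°: h = r sin θ − e = 31.606027 − 20 = 11.606027
θ=81°: x = r cos θ + √(L² − h²) = 5.005903 + 94.288388 = 99.294291

θ=78°: 100.9786
θ=81°: 99.2943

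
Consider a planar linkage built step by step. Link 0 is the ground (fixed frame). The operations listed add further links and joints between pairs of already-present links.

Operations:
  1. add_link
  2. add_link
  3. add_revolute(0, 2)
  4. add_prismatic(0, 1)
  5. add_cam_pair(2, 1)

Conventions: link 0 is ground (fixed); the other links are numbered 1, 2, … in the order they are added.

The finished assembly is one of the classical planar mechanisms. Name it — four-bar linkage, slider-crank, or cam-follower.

links: 3 (incl. ground); joints: 1 revolute, 1 prismatic, 1 higher (cam) pair, forming one closed loop
3 links, revolute + prismatic + higher pair in one loop → cam-follower

cam-follower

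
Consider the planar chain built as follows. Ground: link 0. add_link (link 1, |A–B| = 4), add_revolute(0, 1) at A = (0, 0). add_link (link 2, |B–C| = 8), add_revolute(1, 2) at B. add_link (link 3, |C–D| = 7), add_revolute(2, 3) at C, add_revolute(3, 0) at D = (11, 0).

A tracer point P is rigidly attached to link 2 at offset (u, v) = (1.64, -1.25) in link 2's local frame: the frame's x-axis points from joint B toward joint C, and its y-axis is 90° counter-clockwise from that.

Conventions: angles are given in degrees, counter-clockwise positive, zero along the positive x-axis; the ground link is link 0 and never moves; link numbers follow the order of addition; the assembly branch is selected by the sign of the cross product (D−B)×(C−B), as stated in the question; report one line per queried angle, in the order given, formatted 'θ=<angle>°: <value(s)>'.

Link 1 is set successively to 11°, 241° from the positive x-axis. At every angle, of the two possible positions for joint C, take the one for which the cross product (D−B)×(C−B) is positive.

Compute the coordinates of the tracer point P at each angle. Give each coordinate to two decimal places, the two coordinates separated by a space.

A=(0,0), D=(11.00,0)
θ=11°: B = A + 4.00·(cos11°, sin11°) = (3.9265, 0.7632)
θ=11°: |BD| = 7.1145
θ=11°: circle(B,8.00) ∩ circle(D,7.00): a=4.6115, h=6.5372
θ=11°:   candidates: C₊=(9.2126,6.7680) cross=46.509; C₋=(7.8101,-6.2309) cross=-46.509
θ=11°:   branch + wants cross > 0 → take C=(9.2126,6.7680) (cross=46.509)
θ=11°: ex = (C−B)/|BC| = (0.6608,0.7506); ey = (-0.7506,0.6608)
θ=11°: P = B + 1.64·ex + -1.25·ey = (5.9484,1.1682)
θ=241°: B = A + 4.00·(cos241°, sin241°) = (-1.9392, -3.4985)
θ=241°: |BD| = 13.4039
θ=241°: circle(B,8.00) ∩ circle(D,7.00): a=7.2615, h=3.3572
θ=241°:   candidates: C₊=(4.1943,1.6377) cross=45.000; C₋=(5.9468,-4.8441) cross=-45.000
θ=241°:   branch + wants cross > 0 → take C=(4.1943,1.6377) (cross=45.000)
θ=241°: ex = (C−B)/|BC| = (0.7667,0.6420); ey = (-0.6420,0.7667)
θ=241°: P = B + 1.64·ex + -1.25·ey = (0.1207,-3.4039)

θ=11°: 5.95 1.17
θ=241°: 0.12 -3.40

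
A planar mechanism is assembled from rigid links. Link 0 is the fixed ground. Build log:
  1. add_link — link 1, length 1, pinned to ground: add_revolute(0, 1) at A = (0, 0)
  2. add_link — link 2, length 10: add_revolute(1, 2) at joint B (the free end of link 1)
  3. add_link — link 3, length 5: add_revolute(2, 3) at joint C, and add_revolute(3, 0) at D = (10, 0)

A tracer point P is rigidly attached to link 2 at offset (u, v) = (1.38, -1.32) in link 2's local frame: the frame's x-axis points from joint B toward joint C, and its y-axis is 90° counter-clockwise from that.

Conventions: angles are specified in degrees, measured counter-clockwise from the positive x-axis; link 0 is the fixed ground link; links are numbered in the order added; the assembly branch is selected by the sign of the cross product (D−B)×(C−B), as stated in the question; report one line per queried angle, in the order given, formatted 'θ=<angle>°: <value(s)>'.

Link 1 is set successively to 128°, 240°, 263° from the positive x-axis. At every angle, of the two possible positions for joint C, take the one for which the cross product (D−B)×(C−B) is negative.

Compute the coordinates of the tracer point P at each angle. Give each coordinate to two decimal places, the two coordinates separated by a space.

A=(0,0), D=(10.00,0)
θ=128°: B = A + 1.00·(cos128°, sin128°) = (-0.6157, 0.7880)
θ=128°: |BD| = 10.6449
θ=128°: circle(B,10.00) ∩ circle(D,5.00): a=8.8453, h=4.6649
θ=128°:   candidates: C₊=(8.5507,4.7853) cross=49.657; C₋=(7.8600,-4.5189) cross=-49.657
θ=128°:   branch - wants cross < 0 → take C=(7.8600,-4.5189) (cross=-49.657)
θ=128°: ex = (C−B)/|BC| = (0.8476,-0.5307); ey = (0.5307,0.8476)
θ=128°: P = B + 1.38·ex + -1.32·ey = (-0.1465,-1.0631)
θ=240°: B = A + 1.00·(cos240°, sin240°) = (-0.5000, -0.8660)
θ=240°: |BD| = 10.5357
θ=240°: circle(B,10.00) ∩ circle(D,5.00): a=8.8272, h=4.6991
θ=240°:   candidates: C₊=(7.9110,4.5427) cross=49.508; C₋=(8.6836,-4.8236) cross=-49.508
θ=240°:   branch - wants cross < 0 → take C=(8.6836,-4.8236) (cross=-49.508)
θ=240°: ex = (C−B)/|BC| = (0.9184,-0.3958); ey = (0.3958,0.9184)
θ=240°: P = B + 1.38·ex + -1.32·ey = (0.2449,-2.6244)
θ=263°: B = A + 1.00·(cos263°, sin263°) = (-0.1219, -0.9925)
θ=263°: |BD| = 10.1704
θ=263°: circle(B,10.00) ∩ circle(D,5.00): a=8.7724, h=4.8006
θ=263°:   candidates: C₊=(8.1401,4.6412) cross=48.824; C₋=(9.0771,-4.9141) cross=-48.824
θ=263°:   branch - wants cross < 0 → take C=(9.0771,-4.9141) (cross=-48.824)
θ=263°: ex = (C−B)/|BC| = (0.9199,-0.3922); ey = (0.3922,0.9199)
θ=263°: P = B + 1.38·ex + -1.32·ey = (0.6299,-2.7480)

θ=128°: -0.15 -1.06
θ=240°: 0.24 -2.62
θ=263°: 0.63 -2.75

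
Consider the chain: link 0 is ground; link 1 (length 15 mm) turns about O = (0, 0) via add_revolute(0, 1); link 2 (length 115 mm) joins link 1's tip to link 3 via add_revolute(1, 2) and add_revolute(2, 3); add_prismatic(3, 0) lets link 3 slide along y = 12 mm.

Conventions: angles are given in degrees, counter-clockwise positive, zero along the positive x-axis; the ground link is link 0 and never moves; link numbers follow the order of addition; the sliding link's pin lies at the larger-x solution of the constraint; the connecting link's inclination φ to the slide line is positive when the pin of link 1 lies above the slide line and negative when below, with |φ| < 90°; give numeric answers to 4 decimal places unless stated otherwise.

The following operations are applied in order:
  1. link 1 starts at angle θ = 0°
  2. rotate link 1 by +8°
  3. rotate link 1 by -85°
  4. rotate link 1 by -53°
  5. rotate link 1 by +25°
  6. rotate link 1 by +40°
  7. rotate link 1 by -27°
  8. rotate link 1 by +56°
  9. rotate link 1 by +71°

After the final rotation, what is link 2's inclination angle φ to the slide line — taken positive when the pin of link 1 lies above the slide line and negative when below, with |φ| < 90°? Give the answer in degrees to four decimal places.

geometry: r = 15 mm, L = 115 mm, e = 12 mm; θ starts at 0°
rotate link 1 by +8°: θ ← 0° +8° = 8°
rotate link 1 by -85°: θ ← 8° -85° = -77°
rotate link 1 by -53°: θ ← -77° -53° = -130°
rotate link 1 by +25°: θ ← -130° +25° = -105°
rotate link 1 by +40°: θ ← -105° +40° = -65°
rotate link 1 by -27°: θ ← -65° -27° = -92°
rotate link 1 by +56°: θ ← -92° +56° = -36°
rotate link 1 by +71°: θ ← -36° +71° = 35°
h = r sin θ − e = 8.603647 − 12 = -3.396353
sin φ = h / L = -3.396353 / 115 = -0.02953351
φ = arcsin(-0.02953351) = -1.692391°

-1.6924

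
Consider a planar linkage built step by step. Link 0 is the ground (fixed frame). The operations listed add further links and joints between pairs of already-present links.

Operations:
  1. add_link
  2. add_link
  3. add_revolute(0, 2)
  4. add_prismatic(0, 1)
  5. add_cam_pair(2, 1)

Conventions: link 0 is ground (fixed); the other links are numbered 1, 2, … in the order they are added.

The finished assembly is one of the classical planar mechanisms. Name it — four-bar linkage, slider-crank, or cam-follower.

links: 3 (incl. ground); joints: 1 revolute, 1 prismatic, 1 higher (cam) pair, forming one closed loop
3 links, revolute + prismatic + higher pair in one loop → cam-follower

cam-follower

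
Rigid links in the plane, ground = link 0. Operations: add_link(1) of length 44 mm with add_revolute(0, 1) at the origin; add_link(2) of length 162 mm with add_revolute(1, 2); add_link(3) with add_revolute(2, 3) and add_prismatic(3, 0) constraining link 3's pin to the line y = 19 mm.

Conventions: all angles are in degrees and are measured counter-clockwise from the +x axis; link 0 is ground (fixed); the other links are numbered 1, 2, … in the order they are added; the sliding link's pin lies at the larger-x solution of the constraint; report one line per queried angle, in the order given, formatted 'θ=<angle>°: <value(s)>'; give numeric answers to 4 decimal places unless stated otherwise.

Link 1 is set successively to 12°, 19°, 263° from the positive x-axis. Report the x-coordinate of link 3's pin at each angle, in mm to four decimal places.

geometry: r = 44 mm, L = 162 mm, e = 19 mm
θ=12°: crank pin P = (r cos θ, r sin θ) = (43.038494, 9.148114)
θ=12°: h = r sin θ − e = 9.148114 − 19 = -9.851886
θ=12°: x = r cos θ + √(L² − h²) = 43.038494 + 161.700156 = 204.738650
θ=19°: crank pin P = (r cos θ, r sin θ) = (41.602817, 14.324999)
θ=19°: h = r sin θ − e = 14.324999 − 19 = -4.675001
θ=19°: x = r cos θ + √(L² − h²) = 41.602817 + 161.932530 = 203.535348
θ=263°: crank pin P = (r cos θ, r sin θ) = (-5.362251, -43.672031)
θ=263°: h = r sin θ − e = -43.672031 − 19 = -62.672031
θ=263°: x = r cos θ + √(L² − h²) = -5.362251 + 149.386132 = 144.023881

θ=12°: 204.7387
θ=19°: 203.5353
θ=263°: 144.0239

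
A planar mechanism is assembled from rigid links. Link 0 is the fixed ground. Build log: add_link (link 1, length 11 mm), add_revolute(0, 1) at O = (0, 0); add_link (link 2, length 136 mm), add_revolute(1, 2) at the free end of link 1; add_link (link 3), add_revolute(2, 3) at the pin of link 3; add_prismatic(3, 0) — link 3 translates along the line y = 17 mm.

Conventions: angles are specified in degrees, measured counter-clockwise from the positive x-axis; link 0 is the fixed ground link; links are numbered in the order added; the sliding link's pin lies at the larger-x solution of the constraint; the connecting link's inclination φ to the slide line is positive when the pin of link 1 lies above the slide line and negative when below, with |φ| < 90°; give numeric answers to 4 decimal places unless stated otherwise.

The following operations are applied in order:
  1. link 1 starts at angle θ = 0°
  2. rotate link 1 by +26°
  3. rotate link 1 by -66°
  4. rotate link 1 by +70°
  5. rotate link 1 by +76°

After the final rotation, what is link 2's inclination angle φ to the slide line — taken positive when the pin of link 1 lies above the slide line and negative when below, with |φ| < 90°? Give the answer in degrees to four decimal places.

geometry: r = 11 mm, L = 136 mm, e = 17 mm; θ starts at 0°
rotate link 1 by +26°: θ ← 0° +26° = 26°
rotate link 1 by -66°: θ ← 26° -66° = -40°
rotate link 1 by +70°: θ ← -40° +70° = 30°
rotate link 1 by +76°: θ ← 30° +76° = 106°
h = r sin θ − e = 10.573879 − 17 = -6.426121
sin φ = h / L = -6.426121 / 136 = -0.04725089
φ = arcsin(-0.04725089) = -2.708285°

-2.7083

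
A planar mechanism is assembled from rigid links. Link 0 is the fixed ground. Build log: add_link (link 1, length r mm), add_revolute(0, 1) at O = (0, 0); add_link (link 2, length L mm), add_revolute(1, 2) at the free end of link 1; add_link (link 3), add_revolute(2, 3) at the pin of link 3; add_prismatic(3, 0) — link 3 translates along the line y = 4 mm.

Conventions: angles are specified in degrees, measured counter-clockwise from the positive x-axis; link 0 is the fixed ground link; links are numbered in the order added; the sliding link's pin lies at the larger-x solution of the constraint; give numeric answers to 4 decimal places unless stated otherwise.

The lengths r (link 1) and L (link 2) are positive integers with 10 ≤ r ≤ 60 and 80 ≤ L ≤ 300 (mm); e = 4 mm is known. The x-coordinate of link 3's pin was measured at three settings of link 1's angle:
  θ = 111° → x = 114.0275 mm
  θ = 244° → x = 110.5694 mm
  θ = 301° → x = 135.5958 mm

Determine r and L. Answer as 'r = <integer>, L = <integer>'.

constraint per measurement: (x − r cos θ)² + (r sin θ − e)² = L²
subtracting the θ₁ and θ₂ equations cancels the r² and L² terms:
r = (x₁² − x₂²) / (2[(x₁cos θ₁ + e sin θ₁) − (x₂cos θ₂ + e sin θ₂)]) = 26.0000 → r = 26
L² = (x₁ − r cos θ₁)² + (r sin θ₁ − e)² = 15625.0037 → L = 125.0000 → L = 125
check at θ₃=301°: x = 135.5958 (printed 135.5958) ✓

r = 26, L = 125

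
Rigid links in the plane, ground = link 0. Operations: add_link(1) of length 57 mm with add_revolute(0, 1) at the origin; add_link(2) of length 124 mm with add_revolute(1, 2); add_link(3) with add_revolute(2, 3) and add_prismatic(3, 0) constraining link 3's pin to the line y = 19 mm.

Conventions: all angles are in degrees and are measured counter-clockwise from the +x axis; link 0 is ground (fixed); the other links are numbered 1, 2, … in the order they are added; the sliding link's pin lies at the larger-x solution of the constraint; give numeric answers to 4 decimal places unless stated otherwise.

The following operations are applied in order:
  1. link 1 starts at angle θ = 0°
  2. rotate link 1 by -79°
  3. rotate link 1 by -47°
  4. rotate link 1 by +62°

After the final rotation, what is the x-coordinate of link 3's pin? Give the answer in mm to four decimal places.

geometry: r = 57 mm, L = 124 mm, e = 19 mm; θ starts at 0°
rotate link 1 by -79°: θ ← 0° -79° = -79°
rotate link 1 by -47°: θ ← -79° -47° = -126°
rotate link 1 by +62°: θ ← -126° +62° = -64°
crank pin P = (r cos θ, r sin θ) = (24.987155, -51.231261)
h = r sin θ − e = -51.231261 − 19 = -70.231261
x = r cos θ + √(L² − h²) = 24.987155 + 102.193787 = 127.180942

127.1809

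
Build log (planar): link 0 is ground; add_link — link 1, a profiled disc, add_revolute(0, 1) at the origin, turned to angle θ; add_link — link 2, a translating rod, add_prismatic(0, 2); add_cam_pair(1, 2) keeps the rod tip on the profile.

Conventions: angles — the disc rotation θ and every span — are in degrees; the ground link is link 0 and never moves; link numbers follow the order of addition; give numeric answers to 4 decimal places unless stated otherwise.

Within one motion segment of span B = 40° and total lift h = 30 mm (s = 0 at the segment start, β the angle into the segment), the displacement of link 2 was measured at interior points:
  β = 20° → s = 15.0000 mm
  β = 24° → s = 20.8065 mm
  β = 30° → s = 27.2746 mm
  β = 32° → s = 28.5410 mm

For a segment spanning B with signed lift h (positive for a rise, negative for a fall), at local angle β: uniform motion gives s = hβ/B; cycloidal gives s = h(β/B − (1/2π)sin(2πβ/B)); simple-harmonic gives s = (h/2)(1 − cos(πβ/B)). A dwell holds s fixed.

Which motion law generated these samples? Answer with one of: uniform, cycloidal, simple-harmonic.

candidates at β/B = r: uniform s = h·r (linear in β); cycloidal s = h·(r − sin(2πr)/(2π)); simple-harmonic s = (h/2)(1 − cos(πr))
β=20°: printed 15.0000 | uniform 15.0000, cycloidal 15.0000, simple-harmonic 15.0000
β=24°: printed 20.8065 | uniform 18.0000, cycloidal 20.8065, simple-harmonic 19.6353
β=30°: printed 27.2746 | uniform 22.5000, cycloidal 27.2746, simple-harmonic 25.6066
β=32°: printed 28.5410 | uniform 24.0000, cycloidal 28.5410, simple-harmonic 27.1353
only one law matches every sample → cycloidal

cycloidal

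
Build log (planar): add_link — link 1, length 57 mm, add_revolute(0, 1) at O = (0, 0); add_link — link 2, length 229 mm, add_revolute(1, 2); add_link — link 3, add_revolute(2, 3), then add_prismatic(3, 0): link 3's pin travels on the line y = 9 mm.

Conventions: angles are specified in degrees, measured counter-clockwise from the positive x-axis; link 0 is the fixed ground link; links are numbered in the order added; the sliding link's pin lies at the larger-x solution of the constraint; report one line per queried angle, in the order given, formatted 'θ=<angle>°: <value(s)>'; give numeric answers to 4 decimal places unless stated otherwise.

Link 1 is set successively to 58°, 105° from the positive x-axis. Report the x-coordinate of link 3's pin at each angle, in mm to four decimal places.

geometry: r = 57 mm, L = 229 mm, e = 9 mm
θ=58°: crank pin P = (r cos θ, r sin θ) = (30.205398, 48.338741)
θ=58°: h = r sin θ − e = 48.338741 − 9 = 39.338741
θ=58°: x = r cos θ + √(L² − h²) = 30.205398 + 225.595797 = 255.801195
θ=105°: crank pin P = (r cos θ, r sin θ) = (-14.752686, 55.057772)
θ=105°: h = r sin θ − e = 55.057772 − 9 = 46.057772
θ=105°: x = r cos θ + √(L² − h²) = -14.752686 + 224.320489 = 209.567803

θ=58°: 255.8012
θ=105°: 209.5678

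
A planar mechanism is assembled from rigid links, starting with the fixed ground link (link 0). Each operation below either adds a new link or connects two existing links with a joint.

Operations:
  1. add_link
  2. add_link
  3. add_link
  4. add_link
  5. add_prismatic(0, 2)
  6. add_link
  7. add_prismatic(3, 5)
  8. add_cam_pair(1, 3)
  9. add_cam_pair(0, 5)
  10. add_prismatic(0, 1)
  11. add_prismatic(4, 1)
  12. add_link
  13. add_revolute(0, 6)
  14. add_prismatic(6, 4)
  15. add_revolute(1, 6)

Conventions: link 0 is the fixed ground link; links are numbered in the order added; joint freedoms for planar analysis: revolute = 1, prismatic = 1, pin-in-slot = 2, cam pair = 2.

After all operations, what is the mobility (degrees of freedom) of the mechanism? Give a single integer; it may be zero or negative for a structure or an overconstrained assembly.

(L,J1,J2)=(1,0,0); link0 fixed
link1: (2,0,0)
link2: (3,0,0)
link3: (4,0,0)
link4: (5,0,0)
P 0-2 [J1]: (5,1,0)
link5: (6,1,0)
P 3-5 [J1]: (6,2,0)
C 1-3 [J2]: (6,2,1)
C 0-5 [J2]: (6,2,2)
P 0-1 [J1]: (6,3,2)
P 4-1 [J1]: (6,4,2)
link6: (7,4,2)
R 0-6 [J1]: (7,5,2)
P 6-4 [J1]: (7,6,2)
R 1-6 [J1]: (7,7,2)
Grübler: 3·6 − 2·7 − 2 = 2

M = 2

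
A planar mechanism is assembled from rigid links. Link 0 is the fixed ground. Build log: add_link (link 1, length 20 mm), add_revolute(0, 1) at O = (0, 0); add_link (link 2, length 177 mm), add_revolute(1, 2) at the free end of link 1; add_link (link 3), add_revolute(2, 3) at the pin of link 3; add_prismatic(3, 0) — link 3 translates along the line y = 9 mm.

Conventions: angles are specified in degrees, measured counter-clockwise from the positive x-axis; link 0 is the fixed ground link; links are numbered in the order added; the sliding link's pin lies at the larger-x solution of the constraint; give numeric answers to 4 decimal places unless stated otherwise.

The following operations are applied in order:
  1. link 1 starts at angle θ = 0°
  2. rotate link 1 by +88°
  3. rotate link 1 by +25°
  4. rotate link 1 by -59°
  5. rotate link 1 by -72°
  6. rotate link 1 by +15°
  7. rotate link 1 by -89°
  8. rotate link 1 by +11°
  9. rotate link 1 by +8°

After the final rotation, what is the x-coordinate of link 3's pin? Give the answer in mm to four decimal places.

geometry: r = 20 mm, L = 177 mm, e = 9 mm; θ starts at 0°
rotate link 1 by +88°: θ ← 0° +88° = 88°
rotate link 1 by +25°: θ ← 88° +25° = 113°
rotate link 1 by -59°: θ ← 113° -59° = 54°
rotate link 1 by -72°: θ ← 54° -72° = -18°
rotate link 1 by +15°: θ ← -18° +15° = -3°
rotate link 1 by -89°: θ ← -3° -89° = -92°
rotate link 1 by +11°: θ ← -92° +11° = -81°
rotate link 1 by +8°: θ ← -81° +8° = -73°
crank pin P = (r cos θ, r sin θ) = (5.847434, -19.126095)
h = r sin θ − e = -19.126095 − 9 = -28.126095
x = r cos θ + √(L² − h²) = 5.847434 + 174.751031 = 180.598465

180.5985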